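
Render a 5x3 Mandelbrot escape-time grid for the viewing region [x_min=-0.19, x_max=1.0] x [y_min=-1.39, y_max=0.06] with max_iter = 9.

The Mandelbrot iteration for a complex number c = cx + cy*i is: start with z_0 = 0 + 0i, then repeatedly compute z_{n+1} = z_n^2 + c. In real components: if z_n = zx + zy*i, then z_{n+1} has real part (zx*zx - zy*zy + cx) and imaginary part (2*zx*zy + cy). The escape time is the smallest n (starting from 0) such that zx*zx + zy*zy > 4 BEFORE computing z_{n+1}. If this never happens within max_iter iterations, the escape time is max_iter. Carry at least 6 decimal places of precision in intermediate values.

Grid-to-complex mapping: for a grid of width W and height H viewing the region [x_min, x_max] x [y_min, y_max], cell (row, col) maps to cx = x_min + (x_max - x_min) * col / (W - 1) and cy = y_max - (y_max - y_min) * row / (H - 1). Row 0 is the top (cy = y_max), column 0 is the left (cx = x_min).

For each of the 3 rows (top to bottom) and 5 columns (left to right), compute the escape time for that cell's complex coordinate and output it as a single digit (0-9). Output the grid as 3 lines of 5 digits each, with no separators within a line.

(row=0, col=0): c = -0.1900 + 0.0600i → escape time 9
(row=0, col=1): c = 0.1075 + 0.0600i → escape time 9
(row=0, col=2): c = 0.4050 + 0.0600i → escape time 7
(row=0, col=3): c = 0.7025 + 0.0600i → escape time 3
(row=0, col=4): c = 1.0000 + 0.0600i → escape time 2
(row=1, col=0): c = -0.1900 + -0.6650i → escape time 9
(row=1, col=1): c = 0.1075 + -0.6650i → escape time 9
(row=1, col=2): c = 0.4050 + -0.6650i → escape time 6
(row=1, col=3): c = 0.7025 + -0.6650i → escape time 3
(row=1, col=4): c = 1.0000 + -0.6650i → escape time 2
(row=2, col=0): c = -0.1900 + -1.3900i → escape time 2
(row=2, col=1): c = 0.1075 + -1.3900i → escape time 2
(row=2, col=2): c = 0.4050 + -1.3900i → escape time 2
(row=2, col=3): c = 0.7025 + -1.3900i → escape time 2
(row=2, col=4): c = 1.0000 + -1.3900i → escape time 2

Answer: 99732
99632
22222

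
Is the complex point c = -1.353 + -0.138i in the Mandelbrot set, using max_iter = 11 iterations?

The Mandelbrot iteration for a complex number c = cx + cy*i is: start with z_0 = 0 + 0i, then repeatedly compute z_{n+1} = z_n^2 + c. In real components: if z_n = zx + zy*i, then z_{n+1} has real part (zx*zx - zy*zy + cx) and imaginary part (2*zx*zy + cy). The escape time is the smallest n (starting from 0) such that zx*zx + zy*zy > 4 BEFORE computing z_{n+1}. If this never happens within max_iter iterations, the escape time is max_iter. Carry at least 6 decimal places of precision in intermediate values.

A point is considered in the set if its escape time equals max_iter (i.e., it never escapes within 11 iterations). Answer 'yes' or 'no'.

z_0 = 0 + 0i, c = -1.3530 + -0.1380i
Iter 1: z = -1.3530 + -0.1380i, |z|^2 = 1.8497
Iter 2: z = 0.4586 + 0.2354i, |z|^2 = 0.2657
Iter 3: z = -1.1981 + 0.0779i, |z|^2 = 1.4416
Iter 4: z = 0.0765 + -0.3247i, |z|^2 = 0.1113
Iter 5: z = -1.4526 + -0.1877i, |z|^2 = 2.1452
Iter 6: z = 0.7218 + 0.4072i, |z|^2 = 0.6868
Iter 7: z = -0.9978 + 0.4498i, |z|^2 = 1.1980
Iter 8: z = -0.5597 + -1.0357i, |z|^2 = 1.3860
Iter 9: z = -2.1125 + 1.0214i, |z|^2 = 5.5058
Escaped at iteration 9

Answer: no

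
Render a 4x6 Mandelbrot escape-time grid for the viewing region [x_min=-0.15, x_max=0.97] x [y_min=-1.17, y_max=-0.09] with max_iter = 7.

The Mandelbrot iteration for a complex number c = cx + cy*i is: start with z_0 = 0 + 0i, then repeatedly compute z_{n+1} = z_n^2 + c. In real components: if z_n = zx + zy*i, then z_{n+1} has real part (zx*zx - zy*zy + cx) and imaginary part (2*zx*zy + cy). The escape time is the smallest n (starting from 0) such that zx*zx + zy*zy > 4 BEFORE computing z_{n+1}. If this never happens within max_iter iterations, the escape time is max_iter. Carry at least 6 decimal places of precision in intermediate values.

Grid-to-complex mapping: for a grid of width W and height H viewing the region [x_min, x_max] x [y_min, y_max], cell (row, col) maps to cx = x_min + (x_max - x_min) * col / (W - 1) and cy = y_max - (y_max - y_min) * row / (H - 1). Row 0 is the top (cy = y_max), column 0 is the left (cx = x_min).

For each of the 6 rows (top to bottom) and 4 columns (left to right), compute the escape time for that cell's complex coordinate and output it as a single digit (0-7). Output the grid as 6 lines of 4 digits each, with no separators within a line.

(row=0, col=0): c = -0.1500 + -0.0900i → escape time 7
(row=0, col=1): c = 0.2233 + -0.0900i → escape time 7
(row=0, col=2): c = 0.5967 + -0.0900i → escape time 4
(row=0, col=3): c = 0.9700 + -0.0900i → escape time 3
(row=1, col=0): c = -0.1500 + -0.3060i → escape time 7
(row=1, col=1): c = 0.2233 + -0.3060i → escape time 7
(row=1, col=2): c = 0.5967 + -0.3060i → escape time 4
(row=1, col=3): c = 0.9700 + -0.3060i → escape time 2
(row=2, col=0): c = -0.1500 + -0.5220i → escape time 7
(row=2, col=1): c = 0.2233 + -0.5220i → escape time 7
(row=2, col=2): c = 0.5967 + -0.5220i → escape time 3
(row=2, col=3): c = 0.9700 + -0.5220i → escape time 2
(row=3, col=0): c = -0.1500 + -0.7380i → escape time 7
(row=3, col=1): c = 0.2233 + -0.7380i → escape time 6
(row=3, col=2): c = 0.5967 + -0.7380i → escape time 3
(row=3, col=3): c = 0.9700 + -0.7380i → escape time 2
(row=4, col=0): c = -0.1500 + -0.9540i → escape time 7
(row=4, col=1): c = 0.2233 + -0.9540i → escape time 4
(row=4, col=2): c = 0.5967 + -0.9540i → escape time 2
(row=4, col=3): c = 0.9700 + -0.9540i → escape time 2
(row=5, col=0): c = -0.1500 + -1.1700i → escape time 4
(row=5, col=1): c = 0.2233 + -1.1700i → escape time 2
(row=5, col=2): c = 0.5967 + -1.1700i → escape time 2
(row=5, col=3): c = 0.9700 + -1.1700i → escape time 2

Answer: 7743
7742
7732
7632
7422
4222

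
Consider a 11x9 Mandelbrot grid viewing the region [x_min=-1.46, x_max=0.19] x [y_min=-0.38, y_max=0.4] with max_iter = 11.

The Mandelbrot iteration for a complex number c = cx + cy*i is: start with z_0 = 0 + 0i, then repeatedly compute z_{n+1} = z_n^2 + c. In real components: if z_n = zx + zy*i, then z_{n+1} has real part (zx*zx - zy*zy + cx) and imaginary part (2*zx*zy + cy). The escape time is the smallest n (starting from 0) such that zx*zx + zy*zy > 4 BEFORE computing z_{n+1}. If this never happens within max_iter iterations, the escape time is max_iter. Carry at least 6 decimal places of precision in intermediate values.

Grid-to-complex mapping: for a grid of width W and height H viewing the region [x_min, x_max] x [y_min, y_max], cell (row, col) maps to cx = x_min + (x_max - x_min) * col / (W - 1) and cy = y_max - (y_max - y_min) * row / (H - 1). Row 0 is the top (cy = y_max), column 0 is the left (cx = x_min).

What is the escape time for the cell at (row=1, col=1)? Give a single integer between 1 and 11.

Answer: 8

Derivation:
z_0 = 0 + 0i, c = -1.2950 + 0.3025i
Iter 1: z = -1.2950 + 0.3025i, |z|^2 = 1.7685
Iter 2: z = 0.2905 + -0.4810i, |z|^2 = 0.3157
Iter 3: z = -1.4419 + 0.0230i, |z|^2 = 2.0797
Iter 4: z = 0.7836 + 0.2361i, |z|^2 = 0.6698
Iter 5: z = -0.7366 + 0.6725i, |z|^2 = 0.9949
Iter 6: z = -1.2046 + -0.6882i, |z|^2 = 1.9248
Iter 7: z = -0.3176 + 1.9607i, |z|^2 = 3.9450
Iter 8: z = -5.0383 + -0.9427i, |z|^2 = 26.2734
Escaped at iteration 8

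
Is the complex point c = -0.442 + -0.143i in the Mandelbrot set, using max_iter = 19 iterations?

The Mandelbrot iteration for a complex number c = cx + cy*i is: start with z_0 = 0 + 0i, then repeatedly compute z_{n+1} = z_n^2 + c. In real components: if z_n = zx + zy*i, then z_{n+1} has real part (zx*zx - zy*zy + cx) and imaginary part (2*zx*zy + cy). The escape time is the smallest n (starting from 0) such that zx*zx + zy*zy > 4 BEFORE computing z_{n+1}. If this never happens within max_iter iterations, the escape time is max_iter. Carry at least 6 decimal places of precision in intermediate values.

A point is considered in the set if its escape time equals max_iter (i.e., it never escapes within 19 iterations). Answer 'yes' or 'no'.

z_0 = 0 + 0i, c = -0.4420 + -0.1430i
Iter 1: z = -0.4420 + -0.1430i, |z|^2 = 0.2158
Iter 2: z = -0.2671 + -0.0166i, |z|^2 = 0.0716
Iter 3: z = -0.3709 + -0.1341i, |z|^2 = 0.1556
Iter 4: z = -0.3224 + -0.0435i, |z|^2 = 0.1058
Iter 5: z = -0.3400 + -0.1150i, |z|^2 = 0.1288
Iter 6: z = -0.3396 + -0.0648i, |z|^2 = 0.1196
Iter 7: z = -0.3308 + -0.0990i, |z|^2 = 0.1192
Iter 8: z = -0.3423 + -0.0775i, |z|^2 = 0.1232
Iter 9: z = -0.3308 + -0.0899i, |z|^2 = 0.1175
Iter 10: z = -0.3406 + -0.0835i, |z|^2 = 0.1230
Iter 11: z = -0.3329 + -0.0861i, |z|^2 = 0.1183
Iter 12: z = -0.3386 + -0.0857i, |z|^2 = 0.1220
Iter 13: z = -0.3347 + -0.0850i, |z|^2 = 0.1193
Iter 14: z = -0.3372 + -0.0861i, |z|^2 = 0.1211
Iter 15: z = -0.3357 + -0.0849i, |z|^2 = 0.1199
Iter 16: z = -0.3365 + -0.0860i, |z|^2 = 0.1206
Iter 17: z = -0.3362 + -0.0851i, |z|^2 = 0.1202
Iter 18: z = -0.3362 + -0.0858i, |z|^2 = 0.1204
Did not escape in 19 iterations → in set

Answer: yes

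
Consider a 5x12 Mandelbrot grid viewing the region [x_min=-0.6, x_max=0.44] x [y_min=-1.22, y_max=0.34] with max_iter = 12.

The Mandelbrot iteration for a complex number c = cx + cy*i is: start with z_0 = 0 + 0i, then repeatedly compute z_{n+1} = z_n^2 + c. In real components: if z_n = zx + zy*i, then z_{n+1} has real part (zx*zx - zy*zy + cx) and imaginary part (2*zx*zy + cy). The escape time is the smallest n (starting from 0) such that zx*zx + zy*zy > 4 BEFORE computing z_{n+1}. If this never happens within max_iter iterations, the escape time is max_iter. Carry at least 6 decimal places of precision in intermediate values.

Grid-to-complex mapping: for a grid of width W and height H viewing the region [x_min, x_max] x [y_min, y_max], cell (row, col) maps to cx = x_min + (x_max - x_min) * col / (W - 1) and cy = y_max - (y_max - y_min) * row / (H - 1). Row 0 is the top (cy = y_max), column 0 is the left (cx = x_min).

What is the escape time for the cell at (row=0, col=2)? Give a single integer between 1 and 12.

Answer: 12

Derivation:
z_0 = 0 + 0i, c = -0.0800 + 0.3400i
Iter 1: z = -0.0800 + 0.3400i, |z|^2 = 0.1220
Iter 2: z = -0.1892 + 0.2856i, |z|^2 = 0.1174
Iter 3: z = -0.1258 + 0.2319i, |z|^2 = 0.0696
Iter 4: z = -0.1180 + 0.2817i, |z|^2 = 0.0933
Iter 5: z = -0.1454 + 0.2735i, |z|^2 = 0.0960
Iter 6: z = -0.1337 + 0.2604i, |z|^2 = 0.0857
Iter 7: z = -0.1300 + 0.2704i, |z|^2 = 0.0900
Iter 8: z = -0.1362 + 0.2697i, |z|^2 = 0.0913
Iter 9: z = -0.1342 + 0.2665i, |z|^2 = 0.0890
Iter 10: z = -0.1330 + 0.2685i, |z|^2 = 0.0898
Iter 11: z = -0.1344 + 0.2686i, |z|^2 = 0.0902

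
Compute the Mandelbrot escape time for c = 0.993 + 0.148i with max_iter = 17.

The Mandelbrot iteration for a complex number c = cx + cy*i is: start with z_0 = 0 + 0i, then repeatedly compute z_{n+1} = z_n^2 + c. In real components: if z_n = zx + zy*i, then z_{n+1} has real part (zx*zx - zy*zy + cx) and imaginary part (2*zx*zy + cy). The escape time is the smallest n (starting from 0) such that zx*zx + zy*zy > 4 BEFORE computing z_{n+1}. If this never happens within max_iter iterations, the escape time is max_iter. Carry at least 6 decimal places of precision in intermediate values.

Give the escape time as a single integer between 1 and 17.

Answer: 2

Derivation:
z_0 = 0 + 0i, c = 0.9930 + 0.1480i
Iter 1: z = 0.9930 + 0.1480i, |z|^2 = 1.0080
Iter 2: z = 1.9571 + 0.4419i, |z|^2 = 4.0257
Escaped at iteration 2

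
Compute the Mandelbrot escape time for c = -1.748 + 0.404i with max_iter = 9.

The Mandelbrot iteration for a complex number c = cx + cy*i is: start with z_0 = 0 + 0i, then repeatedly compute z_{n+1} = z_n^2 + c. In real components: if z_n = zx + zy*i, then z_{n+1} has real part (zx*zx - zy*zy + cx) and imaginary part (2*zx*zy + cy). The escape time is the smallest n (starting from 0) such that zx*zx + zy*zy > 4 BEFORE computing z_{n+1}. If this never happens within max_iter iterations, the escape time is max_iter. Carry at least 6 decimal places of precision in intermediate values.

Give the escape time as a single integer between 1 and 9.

z_0 = 0 + 0i, c = -1.7480 + 0.4040i
Iter 1: z = -1.7480 + 0.4040i, |z|^2 = 3.2187
Iter 2: z = 1.1443 + -1.0084i, |z|^2 = 2.3262
Iter 3: z = -1.4554 + -1.9038i, |z|^2 = 5.7426
Escaped at iteration 3

Answer: 3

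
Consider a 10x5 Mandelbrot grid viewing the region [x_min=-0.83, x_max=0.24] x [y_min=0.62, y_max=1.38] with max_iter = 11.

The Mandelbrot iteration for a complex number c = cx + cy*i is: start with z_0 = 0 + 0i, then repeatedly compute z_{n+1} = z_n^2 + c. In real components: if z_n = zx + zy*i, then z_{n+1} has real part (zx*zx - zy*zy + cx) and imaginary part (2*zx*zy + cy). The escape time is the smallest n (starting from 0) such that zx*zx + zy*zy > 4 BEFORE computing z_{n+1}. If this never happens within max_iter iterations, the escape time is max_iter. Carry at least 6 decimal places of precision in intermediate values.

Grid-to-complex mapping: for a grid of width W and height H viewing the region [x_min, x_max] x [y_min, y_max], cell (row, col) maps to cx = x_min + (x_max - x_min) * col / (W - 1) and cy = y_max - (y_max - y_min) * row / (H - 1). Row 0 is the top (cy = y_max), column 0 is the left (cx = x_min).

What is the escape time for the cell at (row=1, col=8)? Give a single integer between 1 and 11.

Answer: 3

Derivation:
z_0 = 0 + 0i, c = 0.1211 + 1.1900i
Iter 1: z = 0.1211 + 1.1900i, |z|^2 = 1.4308
Iter 2: z = -1.2803 + 1.4782i, |z|^2 = 3.8244
Iter 3: z = -0.4249 + -2.5953i, |z|^2 = 6.9159
Escaped at iteration 3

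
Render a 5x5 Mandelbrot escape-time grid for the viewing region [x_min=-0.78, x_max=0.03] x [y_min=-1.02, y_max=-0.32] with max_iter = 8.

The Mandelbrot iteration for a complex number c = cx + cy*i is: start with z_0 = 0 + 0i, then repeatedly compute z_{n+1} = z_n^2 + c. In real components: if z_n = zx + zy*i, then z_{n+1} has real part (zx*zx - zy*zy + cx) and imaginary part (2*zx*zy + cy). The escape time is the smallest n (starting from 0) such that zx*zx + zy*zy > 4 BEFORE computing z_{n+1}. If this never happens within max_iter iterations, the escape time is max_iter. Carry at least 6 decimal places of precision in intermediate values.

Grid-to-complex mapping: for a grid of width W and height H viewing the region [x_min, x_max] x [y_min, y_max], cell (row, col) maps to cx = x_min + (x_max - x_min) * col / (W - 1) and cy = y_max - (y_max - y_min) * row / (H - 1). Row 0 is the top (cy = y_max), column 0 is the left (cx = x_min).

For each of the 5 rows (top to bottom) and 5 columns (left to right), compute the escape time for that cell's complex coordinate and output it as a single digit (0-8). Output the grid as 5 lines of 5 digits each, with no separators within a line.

(row=0, col=0): c = -0.7800 + -0.3200i → escape time 8
(row=0, col=1): c = -0.5775 + -0.3200i → escape time 8
(row=0, col=2): c = -0.3750 + -0.3200i → escape time 8
(row=0, col=3): c = -0.1725 + -0.3200i → escape time 8
(row=0, col=4): c = 0.0300 + -0.3200i → escape time 8
(row=1, col=0): c = -0.7800 + -0.4950i → escape time 6
(row=1, col=1): c = -0.5775 + -0.4950i → escape time 8
(row=1, col=2): c = -0.3750 + -0.4950i → escape time 8
(row=1, col=3): c = -0.1725 + -0.4950i → escape time 8
(row=1, col=4): c = 0.0300 + -0.4950i → escape time 8
(row=2, col=0): c = -0.7800 + -0.6700i → escape time 5
(row=2, col=1): c = -0.5775 + -0.6700i → escape time 8
(row=2, col=2): c = -0.3750 + -0.6700i → escape time 8
(row=2, col=3): c = -0.1725 + -0.6700i → escape time 8
(row=2, col=4): c = 0.0300 + -0.6700i → escape time 8
(row=3, col=0): c = -0.7800 + -0.8450i → escape time 4
(row=3, col=1): c = -0.5775 + -0.8450i → escape time 4
(row=3, col=2): c = -0.3750 + -0.8450i → escape time 6
(row=3, col=3): c = -0.1725 + -0.8450i → escape time 8
(row=3, col=4): c = 0.0300 + -0.8450i → escape time 8
(row=4, col=0): c = -0.7800 + -1.0200i → escape time 3
(row=4, col=1): c = -0.5775 + -1.0200i → escape time 4
(row=4, col=2): c = -0.3750 + -1.0200i → escape time 4
(row=4, col=3): c = -0.1725 + -1.0200i → escape time 8
(row=4, col=4): c = 0.0300 + -1.0200i → escape time 5

Answer: 88888
68888
58888
44688
34485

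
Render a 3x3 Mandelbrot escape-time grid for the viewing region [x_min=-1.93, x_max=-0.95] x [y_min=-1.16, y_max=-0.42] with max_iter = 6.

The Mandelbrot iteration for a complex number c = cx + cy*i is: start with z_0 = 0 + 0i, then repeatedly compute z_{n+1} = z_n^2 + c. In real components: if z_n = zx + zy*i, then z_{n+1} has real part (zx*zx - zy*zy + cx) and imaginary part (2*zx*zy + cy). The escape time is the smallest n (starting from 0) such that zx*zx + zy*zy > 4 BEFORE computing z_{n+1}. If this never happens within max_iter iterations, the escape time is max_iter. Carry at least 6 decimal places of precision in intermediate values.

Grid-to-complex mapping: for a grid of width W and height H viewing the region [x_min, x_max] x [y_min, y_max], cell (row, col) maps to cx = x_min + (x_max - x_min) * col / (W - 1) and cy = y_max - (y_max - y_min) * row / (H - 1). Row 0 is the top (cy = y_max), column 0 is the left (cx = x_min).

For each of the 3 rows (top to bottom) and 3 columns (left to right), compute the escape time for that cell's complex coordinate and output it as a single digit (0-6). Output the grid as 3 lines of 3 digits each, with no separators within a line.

Answer: 246
133
123

Derivation:
(row=0, col=0): c = -1.9300 + -0.4200i → escape time 2
(row=0, col=1): c = -1.4400 + -0.4200i → escape time 4
(row=0, col=2): c = -0.9500 + -0.4200i → escape time 6
(row=1, col=0): c = -1.9300 + -0.7900i → escape time 1
(row=1, col=1): c = -1.4400 + -0.7900i → escape time 3
(row=1, col=2): c = -0.9500 + -0.7900i → escape time 3
(row=2, col=0): c = -1.9300 + -1.1600i → escape time 1
(row=2, col=1): c = -1.4400 + -1.1600i → escape time 2
(row=2, col=2): c = -0.9500 + -1.1600i → escape time 3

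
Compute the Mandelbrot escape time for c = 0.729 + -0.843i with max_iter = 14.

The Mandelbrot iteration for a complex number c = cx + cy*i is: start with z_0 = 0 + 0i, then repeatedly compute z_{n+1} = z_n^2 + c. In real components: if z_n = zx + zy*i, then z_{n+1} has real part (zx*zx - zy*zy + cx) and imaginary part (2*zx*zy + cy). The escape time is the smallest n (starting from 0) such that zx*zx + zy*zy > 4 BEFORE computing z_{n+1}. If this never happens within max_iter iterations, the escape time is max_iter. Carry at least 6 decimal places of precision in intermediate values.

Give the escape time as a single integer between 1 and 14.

z_0 = 0 + 0i, c = 0.7290 + -0.8430i
Iter 1: z = 0.7290 + -0.8430i, |z|^2 = 1.2421
Iter 2: z = 0.5498 + -2.0721i, |z|^2 = 4.5958
Escaped at iteration 2

Answer: 2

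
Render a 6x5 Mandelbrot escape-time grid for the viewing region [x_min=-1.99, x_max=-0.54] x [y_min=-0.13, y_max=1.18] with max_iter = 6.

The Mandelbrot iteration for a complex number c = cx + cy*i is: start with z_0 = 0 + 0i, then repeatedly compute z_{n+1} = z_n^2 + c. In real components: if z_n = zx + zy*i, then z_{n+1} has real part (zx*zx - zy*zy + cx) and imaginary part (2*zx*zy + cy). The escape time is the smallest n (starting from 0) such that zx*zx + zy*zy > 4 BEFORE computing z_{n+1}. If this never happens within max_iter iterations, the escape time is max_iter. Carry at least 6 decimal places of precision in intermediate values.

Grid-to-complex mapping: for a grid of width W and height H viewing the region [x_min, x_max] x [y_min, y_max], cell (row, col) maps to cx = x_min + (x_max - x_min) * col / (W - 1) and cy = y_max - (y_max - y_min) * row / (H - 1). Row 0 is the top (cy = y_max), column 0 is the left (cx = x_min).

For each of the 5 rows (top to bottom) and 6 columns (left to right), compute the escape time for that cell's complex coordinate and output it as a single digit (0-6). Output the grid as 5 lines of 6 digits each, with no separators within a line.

Answer: 112333
123344
133566
246666
356666

Derivation:
(row=0, col=0): c = -1.9900 + 1.1800i → escape time 1
(row=0, col=1): c = -1.7000 + 1.1800i → escape time 1
(row=0, col=2): c = -1.4100 + 1.1800i → escape time 2
(row=0, col=3): c = -1.1200 + 1.1800i → escape time 3
(row=0, col=4): c = -0.8300 + 1.1800i → escape time 3
(row=0, col=5): c = -0.5400 + 1.1800i → escape time 3
(row=1, col=0): c = -1.9900 + 0.8525i → escape time 1
(row=1, col=1): c = -1.7000 + 0.8525i → escape time 2
(row=1, col=2): c = -1.4100 + 0.8525i → escape time 3
(row=1, col=3): c = -1.1200 + 0.8525i → escape time 3
(row=1, col=4): c = -0.8300 + 0.8525i → escape time 4
(row=1, col=5): c = -0.5400 + 0.8525i → escape time 4
(row=2, col=0): c = -1.9900 + 0.5250i → escape time 1
(row=2, col=1): c = -1.7000 + 0.5250i → escape time 3
(row=2, col=2): c = -1.4100 + 0.5250i → escape time 3
(row=2, col=3): c = -1.1200 + 0.5250i → escape time 5
(row=2, col=4): c = -0.8300 + 0.5250i → escape time 6
(row=2, col=5): c = -0.5400 + 0.5250i → escape time 6
(row=3, col=0): c = -1.9900 + 0.1975i → escape time 2
(row=3, col=1): c = -1.7000 + 0.1975i → escape time 4
(row=3, col=2): c = -1.4100 + 0.1975i → escape time 6
(row=3, col=3): c = -1.1200 + 0.1975i → escape time 6
(row=3, col=4): c = -0.8300 + 0.1975i → escape time 6
(row=3, col=5): c = -0.5400 + 0.1975i → escape time 6
(row=4, col=0): c = -1.9900 + -0.1300i → escape time 3
(row=4, col=1): c = -1.7000 + -0.1300i → escape time 5
(row=4, col=2): c = -1.4100 + -0.1300i → escape time 6
(row=4, col=3): c = -1.1200 + -0.1300i → escape time 6
(row=4, col=4): c = -0.8300 + -0.1300i → escape time 6
(row=4, col=5): c = -0.5400 + -0.1300i → escape time 6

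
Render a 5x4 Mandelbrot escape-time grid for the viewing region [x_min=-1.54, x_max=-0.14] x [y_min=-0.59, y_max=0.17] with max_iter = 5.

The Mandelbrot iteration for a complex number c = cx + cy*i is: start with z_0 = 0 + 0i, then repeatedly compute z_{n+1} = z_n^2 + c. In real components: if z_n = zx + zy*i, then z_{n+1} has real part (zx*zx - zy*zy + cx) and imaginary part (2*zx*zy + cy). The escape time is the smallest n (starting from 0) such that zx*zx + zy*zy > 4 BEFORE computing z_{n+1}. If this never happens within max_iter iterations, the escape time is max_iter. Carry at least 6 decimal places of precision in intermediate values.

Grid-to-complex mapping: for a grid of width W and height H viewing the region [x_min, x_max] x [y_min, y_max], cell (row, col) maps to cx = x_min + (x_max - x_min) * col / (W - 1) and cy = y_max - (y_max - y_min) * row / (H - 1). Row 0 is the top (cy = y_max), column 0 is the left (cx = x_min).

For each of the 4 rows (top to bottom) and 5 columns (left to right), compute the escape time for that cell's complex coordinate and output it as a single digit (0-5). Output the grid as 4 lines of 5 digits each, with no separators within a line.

Answer: 55555
55555
45555
33555

Derivation:
(row=0, col=0): c = -1.5400 + 0.1700i → escape time 5
(row=0, col=1): c = -1.1900 + 0.1700i → escape time 5
(row=0, col=2): c = -0.8400 + 0.1700i → escape time 5
(row=0, col=3): c = -0.4900 + 0.1700i → escape time 5
(row=0, col=4): c = -0.1400 + 0.1700i → escape time 5
(row=1, col=0): c = -1.5400 + -0.0833i → escape time 5
(row=1, col=1): c = -1.1900 + -0.0833i → escape time 5
(row=1, col=2): c = -0.8400 + -0.0833i → escape time 5
(row=1, col=3): c = -0.4900 + -0.0833i → escape time 5
(row=1, col=4): c = -0.1400 + -0.0833i → escape time 5
(row=2, col=0): c = -1.5400 + -0.3367i → escape time 4
(row=2, col=1): c = -1.1900 + -0.3367i → escape time 5
(row=2, col=2): c = -0.8400 + -0.3367i → escape time 5
(row=2, col=3): c = -0.4900 + -0.3367i → escape time 5
(row=2, col=4): c = -0.1400 + -0.3367i → escape time 5
(row=3, col=0): c = -1.5400 + -0.5900i → escape time 3
(row=3, col=1): c = -1.1900 + -0.5900i → escape time 3
(row=3, col=2): c = -0.8400 + -0.5900i → escape time 5
(row=3, col=3): c = -0.4900 + -0.5900i → escape time 5
(row=3, col=4): c = -0.1400 + -0.5900i → escape time 5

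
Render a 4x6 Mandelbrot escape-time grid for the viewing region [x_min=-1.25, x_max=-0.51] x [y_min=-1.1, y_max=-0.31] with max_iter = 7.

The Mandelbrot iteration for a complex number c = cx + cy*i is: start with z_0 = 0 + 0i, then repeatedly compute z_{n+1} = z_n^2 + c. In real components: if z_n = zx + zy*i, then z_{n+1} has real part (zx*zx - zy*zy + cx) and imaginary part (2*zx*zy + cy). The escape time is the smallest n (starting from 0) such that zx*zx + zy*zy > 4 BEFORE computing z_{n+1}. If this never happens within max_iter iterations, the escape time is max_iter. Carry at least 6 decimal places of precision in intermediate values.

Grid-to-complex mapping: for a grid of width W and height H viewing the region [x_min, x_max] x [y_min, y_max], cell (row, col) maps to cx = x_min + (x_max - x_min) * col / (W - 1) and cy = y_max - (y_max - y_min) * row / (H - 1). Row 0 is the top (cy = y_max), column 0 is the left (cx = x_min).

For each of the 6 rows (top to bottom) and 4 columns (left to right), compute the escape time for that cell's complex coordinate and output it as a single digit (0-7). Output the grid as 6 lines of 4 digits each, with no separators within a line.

Answer: 7777
5577
3457
3346
3344
3334

Derivation:
(row=0, col=0): c = -1.2500 + -0.3100i → escape time 7
(row=0, col=1): c = -1.0033 + -0.3100i → escape time 7
(row=0, col=2): c = -0.7567 + -0.3100i → escape time 7
(row=0, col=3): c = -0.5100 + -0.3100i → escape time 7
(row=1, col=0): c = -1.2500 + -0.4680i → escape time 5
(row=1, col=1): c = -1.0033 + -0.4680i → escape time 5
(row=1, col=2): c = -0.7567 + -0.4680i → escape time 7
(row=1, col=3): c = -0.5100 + -0.4680i → escape time 7
(row=2, col=0): c = -1.2500 + -0.6260i → escape time 3
(row=2, col=1): c = -1.0033 + -0.6260i → escape time 4
(row=2, col=2): c = -0.7567 + -0.6260i → escape time 5
(row=2, col=3): c = -0.5100 + -0.6260i → escape time 7
(row=3, col=0): c = -1.2500 + -0.7840i → escape time 3
(row=3, col=1): c = -1.0033 + -0.7840i → escape time 3
(row=3, col=2): c = -0.7567 + -0.7840i → escape time 4
(row=3, col=3): c = -0.5100 + -0.7840i → escape time 6
(row=4, col=0): c = -1.2500 + -0.9420i → escape time 3
(row=4, col=1): c = -1.0033 + -0.9420i → escape time 3
(row=4, col=2): c = -0.7567 + -0.9420i → escape time 4
(row=4, col=3): c = -0.5100 + -0.9420i → escape time 4
(row=5, col=0): c = -1.2500 + -1.1000i → escape time 3
(row=5, col=1): c = -1.0033 + -1.1000i → escape time 3
(row=5, col=2): c = -0.7567 + -1.1000i → escape time 3
(row=5, col=3): c = -0.5100 + -1.1000i → escape time 4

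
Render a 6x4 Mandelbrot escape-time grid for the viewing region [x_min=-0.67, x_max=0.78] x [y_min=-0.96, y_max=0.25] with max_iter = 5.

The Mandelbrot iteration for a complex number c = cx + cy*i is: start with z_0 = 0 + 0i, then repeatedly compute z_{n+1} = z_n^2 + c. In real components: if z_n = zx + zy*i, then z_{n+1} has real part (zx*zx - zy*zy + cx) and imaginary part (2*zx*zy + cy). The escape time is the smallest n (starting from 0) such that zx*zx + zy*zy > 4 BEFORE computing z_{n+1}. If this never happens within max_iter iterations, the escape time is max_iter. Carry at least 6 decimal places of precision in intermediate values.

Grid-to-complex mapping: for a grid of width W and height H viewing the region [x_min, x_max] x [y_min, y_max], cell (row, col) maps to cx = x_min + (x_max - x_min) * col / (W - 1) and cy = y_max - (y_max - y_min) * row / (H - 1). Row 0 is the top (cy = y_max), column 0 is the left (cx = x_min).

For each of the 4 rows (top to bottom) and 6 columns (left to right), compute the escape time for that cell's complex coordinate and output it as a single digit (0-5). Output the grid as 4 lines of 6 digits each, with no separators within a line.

Answer: 555553
555553
555553
455432

Derivation:
(row=0, col=0): c = -0.6700 + 0.2500i → escape time 5
(row=0, col=1): c = -0.3800 + 0.2500i → escape time 5
(row=0, col=2): c = -0.0900 + 0.2500i → escape time 5
(row=0, col=3): c = 0.2000 + 0.2500i → escape time 5
(row=0, col=4): c = 0.4900 + 0.2500i → escape time 5
(row=0, col=5): c = 0.7800 + 0.2500i → escape time 3
(row=1, col=0): c = -0.6700 + -0.1533i → escape time 5
(row=1, col=1): c = -0.3800 + -0.1533i → escape time 5
(row=1, col=2): c = -0.0900 + -0.1533i → escape time 5
(row=1, col=3): c = 0.2000 + -0.1533i → escape time 5
(row=1, col=4): c = 0.4900 + -0.1533i → escape time 5
(row=1, col=5): c = 0.7800 + -0.1533i → escape time 3
(row=2, col=0): c = -0.6700 + -0.5567i → escape time 5
(row=2, col=1): c = -0.3800 + -0.5567i → escape time 5
(row=2, col=2): c = -0.0900 + -0.5567i → escape time 5
(row=2, col=3): c = 0.2000 + -0.5567i → escape time 5
(row=2, col=4): c = 0.4900 + -0.5567i → escape time 5
(row=2, col=5): c = 0.7800 + -0.5567i → escape time 3
(row=3, col=0): c = -0.6700 + -0.9600i → escape time 4
(row=3, col=1): c = -0.3800 + -0.9600i → escape time 5
(row=3, col=2): c = -0.0900 + -0.9600i → escape time 5
(row=3, col=3): c = 0.2000 + -0.9600i → escape time 4
(row=3, col=4): c = 0.4900 + -0.9600i → escape time 3
(row=3, col=5): c = 0.7800 + -0.9600i → escape time 2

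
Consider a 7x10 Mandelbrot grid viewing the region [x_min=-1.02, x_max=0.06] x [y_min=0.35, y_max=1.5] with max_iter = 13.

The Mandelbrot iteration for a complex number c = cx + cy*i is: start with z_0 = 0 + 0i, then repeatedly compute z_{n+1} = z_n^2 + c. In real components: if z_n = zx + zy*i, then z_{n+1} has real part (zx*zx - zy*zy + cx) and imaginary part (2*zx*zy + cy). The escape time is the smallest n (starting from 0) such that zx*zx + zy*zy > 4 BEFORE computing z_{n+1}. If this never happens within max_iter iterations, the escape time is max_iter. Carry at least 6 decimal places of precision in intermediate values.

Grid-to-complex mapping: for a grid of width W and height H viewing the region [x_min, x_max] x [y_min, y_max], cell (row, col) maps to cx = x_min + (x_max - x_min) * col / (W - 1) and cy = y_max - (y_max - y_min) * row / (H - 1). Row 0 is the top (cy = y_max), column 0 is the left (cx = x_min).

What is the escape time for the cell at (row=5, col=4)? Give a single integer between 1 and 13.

Answer: 8

Derivation:
z_0 = 0 + 0i, c = -0.3000 + 0.8611i
Iter 1: z = -0.3000 + 0.8611i, |z|^2 = 0.8315
Iter 2: z = -0.9515 + 0.3444i, |z|^2 = 1.0240
Iter 3: z = 0.4867 + 0.2056i, |z|^2 = 0.2792
Iter 4: z = -0.1054 + 1.0613i, |z|^2 = 1.1374
Iter 5: z = -1.4152 + 0.6375i, |z|^2 = 2.4092
Iter 6: z = 1.2965 + -0.9432i, |z|^2 = 2.5704
Iter 7: z = 0.4913 + -1.5844i, |z|^2 = 2.7519
Iter 8: z = -2.5691 + -0.6958i, |z|^2 = 7.0843
Escaped at iteration 8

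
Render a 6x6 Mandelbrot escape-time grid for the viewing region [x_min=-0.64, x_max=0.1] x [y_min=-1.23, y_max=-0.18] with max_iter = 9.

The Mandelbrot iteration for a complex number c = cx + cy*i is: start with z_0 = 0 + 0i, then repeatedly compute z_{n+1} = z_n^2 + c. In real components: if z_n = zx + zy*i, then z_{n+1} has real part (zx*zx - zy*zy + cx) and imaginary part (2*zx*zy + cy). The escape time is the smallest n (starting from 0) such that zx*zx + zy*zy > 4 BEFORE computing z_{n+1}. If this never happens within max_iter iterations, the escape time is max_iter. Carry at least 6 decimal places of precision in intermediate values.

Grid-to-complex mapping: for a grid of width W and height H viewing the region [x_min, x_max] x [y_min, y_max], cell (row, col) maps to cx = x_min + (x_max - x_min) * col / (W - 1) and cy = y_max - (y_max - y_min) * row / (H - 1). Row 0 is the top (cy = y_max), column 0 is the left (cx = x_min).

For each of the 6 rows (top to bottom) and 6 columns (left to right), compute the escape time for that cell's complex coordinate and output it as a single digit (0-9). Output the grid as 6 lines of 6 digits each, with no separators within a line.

(row=0, col=0): c = -0.6400 + -0.1800i → escape time 9
(row=0, col=1): c = -0.4920 + -0.1800i → escape time 9
(row=0, col=2): c = -0.3440 + -0.1800i → escape time 9
(row=0, col=3): c = -0.1960 + -0.1800i → escape time 9
(row=0, col=4): c = -0.0480 + -0.1800i → escape time 9
(row=0, col=5): c = 0.1000 + -0.1800i → escape time 9
(row=1, col=0): c = -0.6400 + -0.3900i → escape time 9
(row=1, col=1): c = -0.4920 + -0.3900i → escape time 9
(row=1, col=2): c = -0.3440 + -0.3900i → escape time 9
(row=1, col=3): c = -0.1960 + -0.3900i → escape time 9
(row=1, col=4): c = -0.0480 + -0.3900i → escape time 9
(row=1, col=5): c = 0.1000 + -0.3900i → escape time 9
(row=2, col=0): c = -0.6400 + -0.6000i → escape time 8
(row=2, col=1): c = -0.4920 + -0.6000i → escape time 9
(row=2, col=2): c = -0.3440 + -0.6000i → escape time 9
(row=2, col=3): c = -0.1960 + -0.6000i → escape time 9
(row=2, col=4): c = -0.0480 + -0.6000i → escape time 9
(row=2, col=5): c = 0.1000 + -0.6000i → escape time 9
(row=3, col=0): c = -0.6400 + -0.8100i → escape time 4
(row=3, col=1): c = -0.4920 + -0.8100i → escape time 5
(row=3, col=2): c = -0.3440 + -0.8100i → escape time 7
(row=3, col=3): c = -0.1960 + -0.8100i → escape time 9
(row=3, col=4): c = -0.0480 + -0.8100i → escape time 9
(row=3, col=5): c = 0.1000 + -0.8100i → escape time 6
(row=4, col=0): c = -0.6400 + -1.0200i → escape time 4
(row=4, col=1): c = -0.4920 + -1.0200i → escape time 4
(row=4, col=2): c = -0.3440 + -1.0200i → escape time 5
(row=4, col=3): c = -0.1960 + -1.0200i → escape time 8
(row=4, col=4): c = -0.0480 + -1.0200i → escape time 7
(row=4, col=5): c = 0.1000 + -1.0200i → escape time 4
(row=5, col=0): c = -0.6400 + -1.2300i → escape time 3
(row=5, col=1): c = -0.4920 + -1.2300i → escape time 3
(row=5, col=2): c = -0.3440 + -1.2300i → escape time 3
(row=5, col=3): c = -0.1960 + -1.2300i → escape time 3
(row=5, col=4): c = -0.0480 + -1.2300i → escape time 3
(row=5, col=5): c = 0.1000 + -1.2300i → escape time 2

Answer: 999999
999999
899999
457996
445874
333332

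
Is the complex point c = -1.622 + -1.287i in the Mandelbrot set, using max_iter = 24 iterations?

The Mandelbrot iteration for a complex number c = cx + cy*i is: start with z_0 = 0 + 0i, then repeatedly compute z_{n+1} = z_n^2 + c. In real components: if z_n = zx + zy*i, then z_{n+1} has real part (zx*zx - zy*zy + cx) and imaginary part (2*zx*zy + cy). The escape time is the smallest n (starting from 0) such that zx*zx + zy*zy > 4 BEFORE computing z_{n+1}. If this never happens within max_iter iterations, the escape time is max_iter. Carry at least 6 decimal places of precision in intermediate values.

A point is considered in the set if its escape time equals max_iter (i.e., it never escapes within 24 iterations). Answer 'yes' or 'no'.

z_0 = 0 + 0i, c = -1.6220 + -1.2870i
Iter 1: z = -1.6220 + -1.2870i, |z|^2 = 4.2873
Escaped at iteration 1

Answer: no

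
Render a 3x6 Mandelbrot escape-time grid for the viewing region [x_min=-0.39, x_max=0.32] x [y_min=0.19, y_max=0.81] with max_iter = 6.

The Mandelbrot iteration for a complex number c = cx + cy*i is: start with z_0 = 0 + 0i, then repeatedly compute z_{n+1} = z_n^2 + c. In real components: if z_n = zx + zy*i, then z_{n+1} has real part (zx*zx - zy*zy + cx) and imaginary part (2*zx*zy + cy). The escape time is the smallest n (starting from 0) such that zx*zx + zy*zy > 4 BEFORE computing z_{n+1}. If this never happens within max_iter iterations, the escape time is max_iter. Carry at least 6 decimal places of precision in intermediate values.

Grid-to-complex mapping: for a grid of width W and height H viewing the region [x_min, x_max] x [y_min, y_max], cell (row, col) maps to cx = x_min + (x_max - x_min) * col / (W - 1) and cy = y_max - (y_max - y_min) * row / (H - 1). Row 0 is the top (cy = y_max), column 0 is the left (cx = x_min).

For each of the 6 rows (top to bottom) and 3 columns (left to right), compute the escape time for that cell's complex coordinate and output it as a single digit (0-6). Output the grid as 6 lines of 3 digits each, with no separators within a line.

Answer: 664
666
666
666
666
666

Derivation:
(row=0, col=0): c = -0.3900 + 0.8100i → escape time 6
(row=0, col=1): c = -0.0350 + 0.8100i → escape time 6
(row=0, col=2): c = 0.3200 + 0.8100i → escape time 4
(row=1, col=0): c = -0.3900 + 0.6860i → escape time 6
(row=1, col=1): c = -0.0350 + 0.6860i → escape time 6
(row=1, col=2): c = 0.3200 + 0.6860i → escape time 6
(row=2, col=0): c = -0.3900 + 0.5620i → escape time 6
(row=2, col=1): c = -0.0350 + 0.5620i → escape time 6
(row=2, col=2): c = 0.3200 + 0.5620i → escape time 6
(row=3, col=0): c = -0.3900 + 0.4380i → escape time 6
(row=3, col=1): c = -0.0350 + 0.4380i → escape time 6
(row=3, col=2): c = 0.3200 + 0.4380i → escape time 6
(row=4, col=0): c = -0.3900 + 0.3140i → escape time 6
(row=4, col=1): c = -0.0350 + 0.3140i → escape time 6
(row=4, col=2): c = 0.3200 + 0.3140i → escape time 6
(row=5, col=0): c = -0.3900 + 0.1900i → escape time 6
(row=5, col=1): c = -0.0350 + 0.1900i → escape time 6
(row=5, col=2): c = 0.3200 + 0.1900i → escape time 6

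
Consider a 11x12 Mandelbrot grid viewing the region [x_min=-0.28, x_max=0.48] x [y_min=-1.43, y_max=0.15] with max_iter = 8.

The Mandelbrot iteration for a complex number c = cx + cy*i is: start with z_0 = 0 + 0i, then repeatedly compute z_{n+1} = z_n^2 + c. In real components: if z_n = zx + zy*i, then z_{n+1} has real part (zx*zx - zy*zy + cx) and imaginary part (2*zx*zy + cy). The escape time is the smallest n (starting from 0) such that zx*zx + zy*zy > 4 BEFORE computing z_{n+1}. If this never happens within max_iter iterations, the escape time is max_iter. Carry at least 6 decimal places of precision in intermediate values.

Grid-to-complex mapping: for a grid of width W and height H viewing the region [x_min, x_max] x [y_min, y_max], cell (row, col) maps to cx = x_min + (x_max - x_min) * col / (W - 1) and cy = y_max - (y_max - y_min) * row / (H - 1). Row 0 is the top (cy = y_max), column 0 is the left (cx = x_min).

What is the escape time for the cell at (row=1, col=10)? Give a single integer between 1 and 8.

z_0 = 0 + 0i, c = 0.4800 + 0.0064i
Iter 1: z = 0.4800 + 0.0064i, |z|^2 = 0.2304
Iter 2: z = 0.7104 + 0.0125i, |z|^2 = 0.5048
Iter 3: z = 0.9845 + 0.0241i, |z|^2 = 0.9697
Iter 4: z = 1.4486 + 0.0538i, |z|^2 = 2.1013
Iter 5: z = 2.5755 + 0.1622i, |z|^2 = 6.6593
Escaped at iteration 5

Answer: 5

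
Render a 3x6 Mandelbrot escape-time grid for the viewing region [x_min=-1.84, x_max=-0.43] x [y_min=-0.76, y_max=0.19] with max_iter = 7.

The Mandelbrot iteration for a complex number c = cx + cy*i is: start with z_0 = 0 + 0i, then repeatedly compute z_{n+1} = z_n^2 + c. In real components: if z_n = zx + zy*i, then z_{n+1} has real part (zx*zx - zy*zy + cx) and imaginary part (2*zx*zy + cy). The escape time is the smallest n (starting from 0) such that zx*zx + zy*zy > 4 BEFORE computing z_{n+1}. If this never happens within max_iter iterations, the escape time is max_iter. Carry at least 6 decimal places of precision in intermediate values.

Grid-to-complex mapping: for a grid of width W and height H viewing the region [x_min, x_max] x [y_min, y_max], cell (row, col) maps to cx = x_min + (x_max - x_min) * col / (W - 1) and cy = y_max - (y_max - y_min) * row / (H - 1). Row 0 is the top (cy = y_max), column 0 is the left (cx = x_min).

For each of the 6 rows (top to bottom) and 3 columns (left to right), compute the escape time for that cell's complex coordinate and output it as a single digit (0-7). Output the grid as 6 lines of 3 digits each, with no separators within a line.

Answer: 477
777
477
377
347
236

Derivation:
(row=0, col=0): c = -1.8400 + 0.1900i → escape time 4
(row=0, col=1): c = -1.1350 + 0.1900i → escape time 7
(row=0, col=2): c = -0.4300 + 0.1900i → escape time 7
(row=1, col=0): c = -1.8400 + 0.0000i → escape time 7
(row=1, col=1): c = -1.1350 + 0.0000i → escape time 7
(row=1, col=2): c = -0.4300 + 0.0000i → escape time 7
(row=2, col=0): c = -1.8400 + -0.1900i → escape time 4
(row=2, col=1): c = -1.1350 + -0.1900i → escape time 7
(row=2, col=2): c = -0.4300 + -0.1900i → escape time 7
(row=3, col=0): c = -1.8400 + -0.3800i → escape time 3
(row=3, col=1): c = -1.1350 + -0.3800i → escape time 7
(row=3, col=2): c = -0.4300 + -0.3800i → escape time 7
(row=4, col=0): c = -1.8400 + -0.5700i → escape time 3
(row=4, col=1): c = -1.1350 + -0.5700i → escape time 4
(row=4, col=2): c = -0.4300 + -0.5700i → escape time 7
(row=5, col=0): c = -1.8400 + -0.7600i → escape time 2
(row=5, col=1): c = -1.1350 + -0.7600i → escape time 3
(row=5, col=2): c = -0.4300 + -0.7600i → escape time 6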